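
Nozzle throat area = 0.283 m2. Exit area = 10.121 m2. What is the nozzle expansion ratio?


AR = 10.121 / 0.283 = 35.8

35.8


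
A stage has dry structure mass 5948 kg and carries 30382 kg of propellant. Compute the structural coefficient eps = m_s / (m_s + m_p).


eps = 5948 / (5948 + 30382) = 0.1637

0.1637


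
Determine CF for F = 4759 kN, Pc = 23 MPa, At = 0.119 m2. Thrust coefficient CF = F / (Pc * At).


CF = 4759000 / (23e6 * 0.119) = 1.74

1.74


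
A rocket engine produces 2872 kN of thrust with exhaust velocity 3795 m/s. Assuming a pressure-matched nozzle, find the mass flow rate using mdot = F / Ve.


mdot = F / Ve = 2872000 / 3795 = 756.8 kg/s

756.8 kg/s


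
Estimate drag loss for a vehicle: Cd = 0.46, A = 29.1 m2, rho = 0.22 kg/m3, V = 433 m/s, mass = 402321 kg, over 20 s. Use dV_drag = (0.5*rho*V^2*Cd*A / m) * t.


D = 0.5 * 0.22 * 433^2 * 0.46 * 29.1 = 276070.05 N
a = 276070.05 / 402321 = 0.6862 m/s2
dV = 0.6862 * 20 = 13.7 m/s

13.7 m/s


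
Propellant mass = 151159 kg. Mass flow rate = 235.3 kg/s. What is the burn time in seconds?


tb = 151159 / 235.3 = 642.4 s

642.4 s


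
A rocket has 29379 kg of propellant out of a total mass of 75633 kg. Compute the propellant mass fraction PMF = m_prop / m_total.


PMF = 29379 / 75633 = 0.388

0.388


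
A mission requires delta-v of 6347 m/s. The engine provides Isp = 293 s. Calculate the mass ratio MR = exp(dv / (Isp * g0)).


Ve = 293 * 9.81 = 2874.33 m/s
MR = exp(6347 / 2874.33) = 9.099

9.099


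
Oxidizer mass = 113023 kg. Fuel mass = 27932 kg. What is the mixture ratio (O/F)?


MR = 113023 / 27932 = 4.05

4.05


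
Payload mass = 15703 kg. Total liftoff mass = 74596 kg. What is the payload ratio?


PR = 15703 / 74596 = 0.2105

0.2105


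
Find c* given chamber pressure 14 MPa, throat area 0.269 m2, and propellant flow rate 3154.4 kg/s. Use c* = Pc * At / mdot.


c* = 14e6 * 0.269 / 3154.4 = 1194 m/s

1194 m/s


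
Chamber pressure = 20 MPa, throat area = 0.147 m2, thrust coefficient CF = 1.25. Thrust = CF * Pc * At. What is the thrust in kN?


F = 1.25 * 20e6 * 0.147 = 3.6750e+06 N = 3675.0 kN

3675.0 kN


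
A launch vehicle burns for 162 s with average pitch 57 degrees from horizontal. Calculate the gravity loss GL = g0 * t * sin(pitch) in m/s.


GL = 9.81 * 162 * sin(57 deg) = 1333 m/s

1333 m/s


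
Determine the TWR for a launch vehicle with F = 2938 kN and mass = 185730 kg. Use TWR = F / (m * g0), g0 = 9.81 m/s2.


TWR = 2938000 / (185730 * 9.81) = 1.61

1.61


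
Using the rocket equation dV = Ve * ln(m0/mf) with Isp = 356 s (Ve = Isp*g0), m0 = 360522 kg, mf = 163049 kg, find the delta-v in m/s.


Ve = 356 * 9.81 = 3492.36 m/s
dV = 3492.36 * ln(360522/163049) = 2771 m/s

2771 m/s


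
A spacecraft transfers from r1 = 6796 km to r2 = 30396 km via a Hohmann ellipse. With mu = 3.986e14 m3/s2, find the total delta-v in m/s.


V1 = sqrt(mu/r1) = 7658.47 m/s
dV1 = V1*(sqrt(2*r2/(r1+r2)) - 1) = 2132.83 m/s
V2 = sqrt(mu/r2) = 3621.27 m/s
dV2 = V2*(1 - sqrt(2*r1/(r1+r2))) = 1432.11 m/s
Total dV = 3565 m/s

3565 m/s


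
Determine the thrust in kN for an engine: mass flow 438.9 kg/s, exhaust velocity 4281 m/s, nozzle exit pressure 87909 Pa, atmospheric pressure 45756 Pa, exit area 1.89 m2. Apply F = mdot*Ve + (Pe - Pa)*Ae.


F = 438.9 * 4281 + (87909 - 45756) * 1.89 = 1.9586e+06 N = 1958.6 kN

1958.6 kN


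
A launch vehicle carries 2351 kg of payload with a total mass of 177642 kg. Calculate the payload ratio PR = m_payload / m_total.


PR = 2351 / 177642 = 0.0132

0.0132


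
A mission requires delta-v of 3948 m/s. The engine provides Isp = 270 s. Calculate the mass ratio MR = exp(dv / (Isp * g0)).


Ve = 270 * 9.81 = 2648.7 m/s
MR = exp(3948 / 2648.7) = 4.44

4.44


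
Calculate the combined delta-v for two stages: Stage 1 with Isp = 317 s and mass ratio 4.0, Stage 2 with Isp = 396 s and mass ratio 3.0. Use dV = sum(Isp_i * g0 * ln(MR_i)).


dV1 = 317 * 9.81 * ln(4.0) = 4311.1 m/s
dV2 = 396 * 9.81 * ln(3.0) = 4267.8 m/s
Total dV = 4311.1 + 4267.8 = 8578.9 m/s ~ 8579 m/s

8579 m/s


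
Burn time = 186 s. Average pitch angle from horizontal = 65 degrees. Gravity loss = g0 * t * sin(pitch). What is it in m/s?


GL = 9.81 * 186 * sin(65 deg) = 1654 m/s

1654 m/s


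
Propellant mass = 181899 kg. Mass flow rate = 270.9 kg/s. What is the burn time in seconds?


tb = 181899 / 270.9 = 671.5 s

671.5 s


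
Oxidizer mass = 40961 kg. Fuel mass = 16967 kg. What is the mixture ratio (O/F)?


MR = 40961 / 16967 = 2.41

2.41


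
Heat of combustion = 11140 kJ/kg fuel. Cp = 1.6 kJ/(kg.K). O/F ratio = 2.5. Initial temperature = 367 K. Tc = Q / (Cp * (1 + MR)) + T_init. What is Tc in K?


Tc = 11140 / (1.6 * (1 + 2.5)) + 367 = 2356 K

2356 K


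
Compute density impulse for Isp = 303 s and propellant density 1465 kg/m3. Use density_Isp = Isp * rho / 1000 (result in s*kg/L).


rho*Isp = 303 * 1465 / 1000 = 444 s*kg/L

444 s*kg/L


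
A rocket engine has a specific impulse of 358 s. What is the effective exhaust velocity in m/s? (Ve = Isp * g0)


Ve = Isp * g0 = 358 * 9.81 = 3512.0 m/s

3512.0 m/s


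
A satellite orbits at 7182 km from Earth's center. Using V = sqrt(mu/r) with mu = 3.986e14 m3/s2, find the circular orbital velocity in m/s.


V = sqrt(3.986e14 / 7182000) = 7450 m/s

7450 m/s


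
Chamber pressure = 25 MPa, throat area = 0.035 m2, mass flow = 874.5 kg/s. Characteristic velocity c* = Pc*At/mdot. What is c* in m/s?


c* = 25e6 * 0.035 / 874.5 = 1001 m/s

1001 m/s


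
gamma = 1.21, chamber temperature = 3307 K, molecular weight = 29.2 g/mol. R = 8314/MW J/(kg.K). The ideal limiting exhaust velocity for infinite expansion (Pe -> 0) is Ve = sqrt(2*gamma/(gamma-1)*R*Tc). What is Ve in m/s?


R = 8314 / 29.2 = 284.73 J/(kg.K)
Ve = sqrt(2 * 1.21 / (1.21 - 1) * 284.73 * 3307) = 3294 m/s

3294 m/s


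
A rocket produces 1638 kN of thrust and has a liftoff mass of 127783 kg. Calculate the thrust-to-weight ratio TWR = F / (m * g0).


TWR = 1638000 / (127783 * 9.81) = 1.31

1.31


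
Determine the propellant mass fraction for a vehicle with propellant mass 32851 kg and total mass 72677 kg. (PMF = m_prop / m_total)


PMF = 32851 / 72677 = 0.452

0.452


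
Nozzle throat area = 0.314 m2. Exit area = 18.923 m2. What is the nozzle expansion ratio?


AR = 18.923 / 0.314 = 60.3

60.3


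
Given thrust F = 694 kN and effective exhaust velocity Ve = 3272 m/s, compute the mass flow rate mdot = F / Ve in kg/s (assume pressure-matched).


mdot = F / Ve = 694000 / 3272 = 212.1 kg/s

212.1 kg/s


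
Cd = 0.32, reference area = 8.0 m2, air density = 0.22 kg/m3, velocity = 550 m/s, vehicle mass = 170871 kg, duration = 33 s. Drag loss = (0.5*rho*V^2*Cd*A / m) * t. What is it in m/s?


D = 0.5 * 0.22 * 550^2 * 0.32 * 8.0 = 85184.0 N
a = 85184.0 / 170871 = 0.4985 m/s2
dV = 0.4985 * 33 = 16.5 m/s

16.5 m/s


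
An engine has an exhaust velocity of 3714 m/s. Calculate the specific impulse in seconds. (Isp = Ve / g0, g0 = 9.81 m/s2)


Isp = Ve / g0 = 3714 / 9.81 = 378.6 s

378.6 s


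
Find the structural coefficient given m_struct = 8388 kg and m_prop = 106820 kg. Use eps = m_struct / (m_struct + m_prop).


eps = 8388 / (8388 + 106820) = 0.0728

0.0728


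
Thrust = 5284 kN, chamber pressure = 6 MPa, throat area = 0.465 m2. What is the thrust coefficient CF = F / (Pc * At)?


CF = 5284000 / (6e6 * 0.465) = 1.89

1.89


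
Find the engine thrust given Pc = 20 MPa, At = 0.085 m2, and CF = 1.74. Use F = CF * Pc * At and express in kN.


F = 1.74 * 20e6 * 0.085 = 2.9580e+06 N = 2958.0 kN

2958.0 kN


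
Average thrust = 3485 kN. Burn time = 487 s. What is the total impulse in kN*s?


It = 3485 * 487 = 1697195 kN*s

1697195 kN*s


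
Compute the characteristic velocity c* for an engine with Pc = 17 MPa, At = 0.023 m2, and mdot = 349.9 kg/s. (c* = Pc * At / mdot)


c* = 17e6 * 0.023 / 349.9 = 1117 m/s

1117 m/s


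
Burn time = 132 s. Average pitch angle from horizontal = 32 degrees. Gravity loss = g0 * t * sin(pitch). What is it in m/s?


GL = 9.81 * 132 * sin(32 deg) = 686 m/s

686 m/s


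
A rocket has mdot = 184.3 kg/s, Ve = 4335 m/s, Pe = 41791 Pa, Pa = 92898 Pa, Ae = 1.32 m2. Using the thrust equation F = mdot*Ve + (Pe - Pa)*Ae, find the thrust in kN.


F = 184.3 * 4335 + (41791 - 92898) * 1.32 = 731479.0 N = 731.5 kN

731.5 kN


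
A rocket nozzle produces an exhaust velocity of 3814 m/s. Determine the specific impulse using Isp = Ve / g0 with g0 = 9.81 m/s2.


Isp = Ve / g0 = 3814 / 9.81 = 388.8 s

388.8 s


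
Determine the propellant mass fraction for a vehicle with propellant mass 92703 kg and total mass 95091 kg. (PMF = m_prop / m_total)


PMF = 92703 / 95091 = 0.975

0.975


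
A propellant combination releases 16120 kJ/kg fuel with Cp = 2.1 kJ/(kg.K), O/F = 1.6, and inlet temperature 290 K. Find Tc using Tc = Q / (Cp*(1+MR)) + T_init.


Tc = 16120 / (2.1 * (1 + 1.6)) + 290 = 3242 K

3242 K


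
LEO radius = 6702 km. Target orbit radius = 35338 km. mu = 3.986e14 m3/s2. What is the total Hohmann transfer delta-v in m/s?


V1 = sqrt(mu/r1) = 7711.99 m/s
dV1 = V1*(sqrt(2*r2/(r1+r2)) - 1) = 2287.34 m/s
V2 = sqrt(mu/r2) = 3358.52 m/s
dV2 = V2*(1 - sqrt(2*r1/(r1+r2))) = 1462.1 m/s
Total dV = 3749 m/s

3749 m/s


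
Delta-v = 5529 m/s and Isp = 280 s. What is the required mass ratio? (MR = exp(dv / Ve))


Ve = 280 * 9.81 = 2746.8 m/s
MR = exp(5529 / 2746.8) = 7.485

7.485


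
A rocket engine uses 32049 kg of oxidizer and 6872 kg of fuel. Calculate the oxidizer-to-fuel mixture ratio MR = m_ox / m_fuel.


MR = 32049 / 6872 = 4.66

4.66


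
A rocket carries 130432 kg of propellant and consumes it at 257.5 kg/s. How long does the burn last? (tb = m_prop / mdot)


tb = 130432 / 257.5 = 506.5 s

506.5 s


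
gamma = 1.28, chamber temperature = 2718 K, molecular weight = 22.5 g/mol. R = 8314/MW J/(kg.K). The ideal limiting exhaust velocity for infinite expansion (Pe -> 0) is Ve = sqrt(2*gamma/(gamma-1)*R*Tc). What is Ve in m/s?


R = 8314 / 22.5 = 369.51 J/(kg.K)
Ve = sqrt(2 * 1.28 / (1.28 - 1) * 369.51 * 2718) = 3030 m/s

3030 m/s


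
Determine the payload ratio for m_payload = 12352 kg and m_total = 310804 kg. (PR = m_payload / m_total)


PR = 12352 / 310804 = 0.0397

0.0397


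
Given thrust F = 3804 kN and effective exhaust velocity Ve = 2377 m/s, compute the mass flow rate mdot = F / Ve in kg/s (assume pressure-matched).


mdot = F / Ve = 3804000 / 2377 = 1600.3 kg/s

1600.3 kg/s


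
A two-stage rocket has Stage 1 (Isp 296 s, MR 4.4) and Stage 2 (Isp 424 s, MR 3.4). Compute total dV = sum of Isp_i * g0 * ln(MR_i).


dV1 = 296 * 9.81 * ln(4.4) = 4302.2 m/s
dV2 = 424 * 9.81 * ln(3.4) = 5090.2 m/s
Total dV = 4302.2 + 5090.2 = 9392.4 m/s ~ 9392 m/s

9392 m/s


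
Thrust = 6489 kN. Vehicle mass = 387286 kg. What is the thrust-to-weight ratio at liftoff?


TWR = 6489000 / (387286 * 9.81) = 1.71

1.71


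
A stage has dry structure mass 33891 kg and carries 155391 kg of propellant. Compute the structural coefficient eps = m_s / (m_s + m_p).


eps = 33891 / (33891 + 155391) = 0.1791

0.1791


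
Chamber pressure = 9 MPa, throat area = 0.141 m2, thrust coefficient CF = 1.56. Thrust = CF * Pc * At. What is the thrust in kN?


F = 1.56 * 9e6 * 0.141 = 1.9796e+06 N = 1979.6 kN

1979.6 kN


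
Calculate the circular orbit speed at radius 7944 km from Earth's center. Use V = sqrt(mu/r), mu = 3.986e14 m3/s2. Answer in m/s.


V = sqrt(3.986e14 / 7944000) = 7084 m/s

7084 m/s


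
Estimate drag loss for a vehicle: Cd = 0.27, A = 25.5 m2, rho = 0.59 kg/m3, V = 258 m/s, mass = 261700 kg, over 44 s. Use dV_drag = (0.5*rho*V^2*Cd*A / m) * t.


D = 0.5 * 0.59 * 258^2 * 0.27 * 25.5 = 135196.48 N
a = 135196.48 / 261700 = 0.5166 m/s2
dV = 0.5166 * 44 = 22.7 m/s

22.7 m/s


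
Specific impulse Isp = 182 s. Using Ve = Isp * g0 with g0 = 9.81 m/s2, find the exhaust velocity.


Ve = Isp * g0 = 182 * 9.81 = 1785.4 m/s

1785.4 m/s


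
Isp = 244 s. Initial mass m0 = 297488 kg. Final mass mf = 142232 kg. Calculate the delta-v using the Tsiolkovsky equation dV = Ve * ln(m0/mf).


Ve = 244 * 9.81 = 2393.64 m/s
dV = 2393.64 * ln(297488/142232) = 1766 m/s

1766 m/s


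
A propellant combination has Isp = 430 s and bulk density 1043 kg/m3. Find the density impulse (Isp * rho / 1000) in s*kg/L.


rho*Isp = 430 * 1043 / 1000 = 448 s*kg/L

448 s*kg/L


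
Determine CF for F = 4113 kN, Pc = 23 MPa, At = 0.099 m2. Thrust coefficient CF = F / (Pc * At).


CF = 4113000 / (23e6 * 0.099) = 1.81

1.81


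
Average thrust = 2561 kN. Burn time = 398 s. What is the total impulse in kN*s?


It = 2561 * 398 = 1019278 kN*s

1019278 kN*s


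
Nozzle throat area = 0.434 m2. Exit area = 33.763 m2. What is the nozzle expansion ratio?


AR = 33.763 / 0.434 = 77.8

77.8


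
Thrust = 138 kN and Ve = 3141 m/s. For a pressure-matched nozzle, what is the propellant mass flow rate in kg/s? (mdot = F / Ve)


mdot = F / Ve = 138000 / 3141 = 43.9 kg/s

43.9 kg/s


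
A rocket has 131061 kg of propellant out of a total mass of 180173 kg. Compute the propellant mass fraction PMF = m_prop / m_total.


PMF = 131061 / 180173 = 0.727

0.727


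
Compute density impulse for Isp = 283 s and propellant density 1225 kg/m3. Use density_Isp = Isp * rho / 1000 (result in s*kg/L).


rho*Isp = 283 * 1225 / 1000 = 347 s*kg/L

347 s*kg/L


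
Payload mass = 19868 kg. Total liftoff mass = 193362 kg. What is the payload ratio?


PR = 19868 / 193362 = 0.1028

0.1028


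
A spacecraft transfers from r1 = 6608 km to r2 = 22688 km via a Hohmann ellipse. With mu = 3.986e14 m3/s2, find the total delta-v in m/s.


V1 = sqrt(mu/r1) = 7766.65 m/s
dV1 = V1*(sqrt(2*r2/(r1+r2)) - 1) = 1899.26 m/s
V2 = sqrt(mu/r2) = 4191.51 m/s
dV2 = V2*(1 - sqrt(2*r1/(r1+r2))) = 1376.26 m/s
Total dV = 3276 m/s

3276 m/s


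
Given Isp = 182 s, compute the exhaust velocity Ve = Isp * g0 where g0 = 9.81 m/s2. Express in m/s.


Ve = Isp * g0 = 182 * 9.81 = 1785.4 m/s

1785.4 m/s


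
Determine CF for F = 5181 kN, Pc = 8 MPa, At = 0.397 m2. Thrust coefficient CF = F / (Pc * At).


CF = 5181000 / (8e6 * 0.397) = 1.63

1.63


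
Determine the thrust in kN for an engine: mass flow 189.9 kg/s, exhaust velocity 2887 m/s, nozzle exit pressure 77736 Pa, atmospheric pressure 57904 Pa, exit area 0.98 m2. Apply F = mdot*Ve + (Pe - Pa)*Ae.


F = 189.9 * 2887 + (77736 - 57904) * 0.98 = 567677.0 N = 567.7 kN

567.7 kN


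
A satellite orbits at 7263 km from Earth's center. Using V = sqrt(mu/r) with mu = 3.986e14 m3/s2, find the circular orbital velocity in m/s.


V = sqrt(3.986e14 / 7263000) = 7408 m/s

7408 m/s


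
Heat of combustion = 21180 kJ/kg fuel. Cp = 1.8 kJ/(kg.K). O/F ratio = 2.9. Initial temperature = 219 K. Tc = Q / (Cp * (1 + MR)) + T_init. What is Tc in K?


Tc = 21180 / (1.8 * (1 + 2.9)) + 219 = 3236 K

3236 K


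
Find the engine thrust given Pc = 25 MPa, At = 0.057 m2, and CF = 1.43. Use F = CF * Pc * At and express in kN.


F = 1.43 * 25e6 * 0.057 = 2.0378e+06 N = 2037.8 kN

2037.8 kN


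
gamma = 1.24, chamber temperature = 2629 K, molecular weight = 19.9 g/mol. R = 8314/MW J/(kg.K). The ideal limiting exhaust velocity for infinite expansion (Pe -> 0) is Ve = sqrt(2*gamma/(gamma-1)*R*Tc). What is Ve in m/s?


R = 8314 / 19.9 = 417.79 J/(kg.K)
Ve = sqrt(2 * 1.24 / (1.24 - 1) * 417.79 * 2629) = 3369 m/s

3369 m/s


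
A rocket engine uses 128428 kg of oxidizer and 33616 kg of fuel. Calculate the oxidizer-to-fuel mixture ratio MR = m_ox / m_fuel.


MR = 128428 / 33616 = 3.82

3.82


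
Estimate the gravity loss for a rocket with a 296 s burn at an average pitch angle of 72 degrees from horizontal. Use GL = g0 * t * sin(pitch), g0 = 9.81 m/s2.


GL = 9.81 * 296 * sin(72 deg) = 2762 m/s

2762 m/s


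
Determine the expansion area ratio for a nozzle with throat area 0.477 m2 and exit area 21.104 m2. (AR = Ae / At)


AR = 21.104 / 0.477 = 44.2

44.2


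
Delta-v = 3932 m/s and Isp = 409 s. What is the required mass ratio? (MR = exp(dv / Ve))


Ve = 409 * 9.81 = 4012.29 m/s
MR = exp(3932 / 4012.29) = 2.664

2.664


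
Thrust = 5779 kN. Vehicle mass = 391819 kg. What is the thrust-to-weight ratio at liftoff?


TWR = 5779000 / (391819 * 9.81) = 1.5

1.5


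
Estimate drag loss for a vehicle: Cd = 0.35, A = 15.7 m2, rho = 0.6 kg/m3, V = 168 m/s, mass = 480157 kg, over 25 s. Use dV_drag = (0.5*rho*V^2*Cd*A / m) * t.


D = 0.5 * 0.6 * 168^2 * 0.35 * 15.7 = 46527.26 N
a = 46527.26 / 480157 = 0.0969 m/s2
dV = 0.0969 * 25 = 2.4 m/s

2.4 m/s


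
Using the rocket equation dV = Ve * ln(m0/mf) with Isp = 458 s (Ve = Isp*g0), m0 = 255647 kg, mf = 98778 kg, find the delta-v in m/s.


Ve = 458 * 9.81 = 4492.98 m/s
dV = 4492.98 * ln(255647/98778) = 4272 m/s

4272 m/s


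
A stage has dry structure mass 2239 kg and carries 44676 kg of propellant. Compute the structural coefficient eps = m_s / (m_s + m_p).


eps = 2239 / (2239 + 44676) = 0.0477

0.0477


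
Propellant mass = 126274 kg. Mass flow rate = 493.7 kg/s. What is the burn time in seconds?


tb = 126274 / 493.7 = 255.8 s

255.8 s


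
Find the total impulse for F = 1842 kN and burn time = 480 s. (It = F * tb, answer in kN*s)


It = 1842 * 480 = 884160 kN*s

884160 kN*s


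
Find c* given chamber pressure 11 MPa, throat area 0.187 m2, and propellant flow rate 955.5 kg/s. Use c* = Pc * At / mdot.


c* = 11e6 * 0.187 / 955.5 = 2153 m/s

2153 m/s


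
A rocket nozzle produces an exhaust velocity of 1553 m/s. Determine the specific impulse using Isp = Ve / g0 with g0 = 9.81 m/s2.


Isp = Ve / g0 = 1553 / 9.81 = 158.3 s

158.3 s


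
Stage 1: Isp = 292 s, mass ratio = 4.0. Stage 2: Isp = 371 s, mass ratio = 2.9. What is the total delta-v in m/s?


dV1 = 292 * 9.81 * ln(4.0) = 3971.1 m/s
dV2 = 371 * 9.81 * ln(2.9) = 3875.0 m/s
Total dV = 3971.1 + 3875.0 = 7846.1 m/s ~ 7846 m/s

7846 m/s


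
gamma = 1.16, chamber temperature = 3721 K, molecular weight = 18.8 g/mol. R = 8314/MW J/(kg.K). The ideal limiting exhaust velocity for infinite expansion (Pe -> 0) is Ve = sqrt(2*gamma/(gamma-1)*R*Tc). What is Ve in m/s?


R = 8314 / 18.8 = 442.23 J/(kg.K)
Ve = sqrt(2 * 1.16 / (1.16 - 1) * 442.23 * 3721) = 4885 m/s

4885 m/s


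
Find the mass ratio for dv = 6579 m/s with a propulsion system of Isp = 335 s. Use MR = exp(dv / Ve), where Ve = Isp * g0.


Ve = 335 * 9.81 = 3286.35 m/s
MR = exp(6579 / 3286.35) = 7.403

7.403


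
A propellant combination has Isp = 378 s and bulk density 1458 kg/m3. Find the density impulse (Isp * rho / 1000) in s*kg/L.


rho*Isp = 378 * 1458 / 1000 = 551 s*kg/L

551 s*kg/L


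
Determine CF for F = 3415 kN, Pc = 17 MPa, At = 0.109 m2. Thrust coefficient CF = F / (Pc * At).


CF = 3415000 / (17e6 * 0.109) = 1.84

1.84


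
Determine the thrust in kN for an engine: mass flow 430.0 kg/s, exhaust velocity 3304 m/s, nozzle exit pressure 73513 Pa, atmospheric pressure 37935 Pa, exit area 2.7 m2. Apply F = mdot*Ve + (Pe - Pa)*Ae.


F = 430.0 * 3304 + (73513 - 37935) * 2.7 = 1.5168e+06 N = 1516.8 kN

1516.8 kN


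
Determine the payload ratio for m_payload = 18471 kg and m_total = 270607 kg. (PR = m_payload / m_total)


PR = 18471 / 270607 = 0.0683

0.0683


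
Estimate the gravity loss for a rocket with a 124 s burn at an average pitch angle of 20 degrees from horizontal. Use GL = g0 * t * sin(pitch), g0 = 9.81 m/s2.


GL = 9.81 * 124 * sin(20 deg) = 416 m/s

416 m/s


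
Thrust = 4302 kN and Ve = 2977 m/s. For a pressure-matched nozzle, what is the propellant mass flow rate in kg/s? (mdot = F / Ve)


mdot = F / Ve = 4302000 / 2977 = 1445.1 kg/s

1445.1 kg/s


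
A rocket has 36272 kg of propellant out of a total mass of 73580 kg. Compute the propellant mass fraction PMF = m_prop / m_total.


PMF = 36272 / 73580 = 0.493

0.493


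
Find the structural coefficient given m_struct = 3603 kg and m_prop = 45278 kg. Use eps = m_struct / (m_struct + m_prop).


eps = 3603 / (3603 + 45278) = 0.0737

0.0737


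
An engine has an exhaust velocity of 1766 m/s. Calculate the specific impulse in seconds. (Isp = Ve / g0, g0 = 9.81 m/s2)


Isp = Ve / g0 = 1766 / 9.81 = 180.0 s

180.0 s


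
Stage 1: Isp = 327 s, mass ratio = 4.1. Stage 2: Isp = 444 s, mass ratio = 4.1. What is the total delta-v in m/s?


dV1 = 327 * 9.81 * ln(4.1) = 4526.3 m/s
dV2 = 444 * 9.81 * ln(4.1) = 6145.8 m/s
Total dV = 4526.3 + 6145.8 = 10672.1 m/s ~ 10672 m/s

10672 m/s


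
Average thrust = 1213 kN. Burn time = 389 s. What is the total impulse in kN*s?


It = 1213 * 389 = 471857 kN*s

471857 kN*s


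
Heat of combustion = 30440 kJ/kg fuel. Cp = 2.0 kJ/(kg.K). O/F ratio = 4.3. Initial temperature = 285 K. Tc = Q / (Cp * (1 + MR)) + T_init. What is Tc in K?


Tc = 30440 / (2.0 * (1 + 4.3)) + 285 = 3157 K

3157 K


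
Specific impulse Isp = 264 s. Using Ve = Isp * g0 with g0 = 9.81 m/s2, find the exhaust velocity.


Ve = Isp * g0 = 264 * 9.81 = 2589.8 m/s

2589.8 m/s


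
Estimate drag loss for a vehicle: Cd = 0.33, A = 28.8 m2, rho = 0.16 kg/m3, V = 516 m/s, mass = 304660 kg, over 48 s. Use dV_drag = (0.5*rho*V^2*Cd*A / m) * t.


D = 0.5 * 0.16 * 516^2 * 0.33 * 28.8 = 202439.76 N
a = 202439.76 / 304660 = 0.6645 m/s2
dV = 0.6645 * 48 = 31.9 m/s

31.9 m/s


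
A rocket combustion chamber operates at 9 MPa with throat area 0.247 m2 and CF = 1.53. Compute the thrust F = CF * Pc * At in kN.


F = 1.53 * 9e6 * 0.247 = 3.4012e+06 N = 3401.2 kN

3401.2 kN


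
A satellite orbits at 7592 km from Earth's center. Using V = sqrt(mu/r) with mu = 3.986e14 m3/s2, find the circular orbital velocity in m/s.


V = sqrt(3.986e14 / 7592000) = 7246 m/s

7246 m/s


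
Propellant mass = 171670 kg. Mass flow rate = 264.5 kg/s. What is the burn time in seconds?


tb = 171670 / 264.5 = 649.0 s

649.0 s


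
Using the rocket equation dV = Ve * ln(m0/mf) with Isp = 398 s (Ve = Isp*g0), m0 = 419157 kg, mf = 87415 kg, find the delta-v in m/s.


Ve = 398 * 9.81 = 3904.38 m/s
dV = 3904.38 * ln(419157/87415) = 6120 m/s

6120 m/s


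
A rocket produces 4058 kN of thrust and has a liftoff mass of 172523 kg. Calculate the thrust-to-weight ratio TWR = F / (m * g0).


TWR = 4058000 / (172523 * 9.81) = 2.4

2.4


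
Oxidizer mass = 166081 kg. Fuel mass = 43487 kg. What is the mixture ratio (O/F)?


MR = 166081 / 43487 = 3.82

3.82


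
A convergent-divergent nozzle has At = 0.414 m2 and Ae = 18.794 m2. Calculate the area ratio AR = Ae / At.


AR = 18.794 / 0.414 = 45.4

45.4


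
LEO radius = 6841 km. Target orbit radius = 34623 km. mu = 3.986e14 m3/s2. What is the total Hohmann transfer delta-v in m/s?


V1 = sqrt(mu/r1) = 7633.24 m/s
dV1 = V1*(sqrt(2*r2/(r1+r2)) - 1) = 2231.16 m/s
V2 = sqrt(mu/r2) = 3393.02 m/s
dV2 = V2*(1 - sqrt(2*r1/(r1+r2))) = 1443.96 m/s
Total dV = 3675 m/s

3675 m/s


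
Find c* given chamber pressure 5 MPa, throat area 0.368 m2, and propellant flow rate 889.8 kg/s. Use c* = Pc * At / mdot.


c* = 5e6 * 0.368 / 889.8 = 2068 m/s

2068 m/s


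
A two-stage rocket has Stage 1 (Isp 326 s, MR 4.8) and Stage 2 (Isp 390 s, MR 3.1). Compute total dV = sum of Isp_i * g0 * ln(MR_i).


dV1 = 326 * 9.81 * ln(4.8) = 5016.5 m/s
dV2 = 390 * 9.81 * ln(3.1) = 4328.6 m/s
Total dV = 5016.5 + 4328.6 = 9345.1 m/s ~ 9345 m/s

9345 m/s


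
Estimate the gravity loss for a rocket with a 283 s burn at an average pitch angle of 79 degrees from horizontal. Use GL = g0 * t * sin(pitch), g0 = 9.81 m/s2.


GL = 9.81 * 283 * sin(79 deg) = 2725 m/s

2725 m/s


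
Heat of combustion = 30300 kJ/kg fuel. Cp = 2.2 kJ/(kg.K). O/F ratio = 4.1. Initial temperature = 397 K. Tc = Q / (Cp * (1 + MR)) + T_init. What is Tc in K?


Tc = 30300 / (2.2 * (1 + 4.1)) + 397 = 3098 K

3098 K


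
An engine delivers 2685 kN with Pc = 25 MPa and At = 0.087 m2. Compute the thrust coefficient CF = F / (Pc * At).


CF = 2685000 / (25e6 * 0.087) = 1.23

1.23


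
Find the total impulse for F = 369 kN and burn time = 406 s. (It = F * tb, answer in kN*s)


It = 369 * 406 = 149814 kN*s

149814 kN*s


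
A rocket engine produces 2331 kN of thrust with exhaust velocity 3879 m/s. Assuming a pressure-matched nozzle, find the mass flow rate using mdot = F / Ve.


mdot = F / Ve = 2331000 / 3879 = 600.9 kg/s

600.9 kg/s


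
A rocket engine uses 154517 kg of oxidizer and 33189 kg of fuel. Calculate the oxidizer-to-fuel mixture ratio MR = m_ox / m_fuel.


MR = 154517 / 33189 = 4.66

4.66


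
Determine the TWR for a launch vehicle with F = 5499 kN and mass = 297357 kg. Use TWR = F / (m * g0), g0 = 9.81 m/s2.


TWR = 5499000 / (297357 * 9.81) = 1.89

1.89


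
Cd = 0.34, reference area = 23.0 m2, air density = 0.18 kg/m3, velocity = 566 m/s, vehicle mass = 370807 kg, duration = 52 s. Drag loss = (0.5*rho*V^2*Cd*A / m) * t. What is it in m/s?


D = 0.5 * 0.18 * 566^2 * 0.34 * 23.0 = 225466.55 N
a = 225466.55 / 370807 = 0.608 m/s2
dV = 0.608 * 52 = 31.6 m/s

31.6 m/s


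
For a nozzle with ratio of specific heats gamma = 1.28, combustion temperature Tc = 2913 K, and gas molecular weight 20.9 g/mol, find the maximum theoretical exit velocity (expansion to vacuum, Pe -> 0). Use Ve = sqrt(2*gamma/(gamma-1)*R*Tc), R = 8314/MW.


R = 8314 / 20.9 = 397.8 J/(kg.K)
Ve = sqrt(2 * 1.28 / (1.28 - 1) * 397.8 * 2913) = 3255 m/s

3255 m/s


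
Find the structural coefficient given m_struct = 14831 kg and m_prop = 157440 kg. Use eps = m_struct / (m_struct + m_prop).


eps = 14831 / (14831 + 157440) = 0.0861

0.0861


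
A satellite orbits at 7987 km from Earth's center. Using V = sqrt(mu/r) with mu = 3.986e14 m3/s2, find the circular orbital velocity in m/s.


V = sqrt(3.986e14 / 7987000) = 7064 m/s

7064 m/s


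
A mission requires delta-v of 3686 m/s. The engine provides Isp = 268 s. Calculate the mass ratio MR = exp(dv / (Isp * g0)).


Ve = 268 * 9.81 = 2629.08 m/s
MR = exp(3686 / 2629.08) = 4.063

4.063


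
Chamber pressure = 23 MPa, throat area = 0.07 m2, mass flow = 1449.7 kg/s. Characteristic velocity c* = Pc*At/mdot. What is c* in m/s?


c* = 23e6 * 0.07 / 1449.7 = 1111 m/s

1111 m/s


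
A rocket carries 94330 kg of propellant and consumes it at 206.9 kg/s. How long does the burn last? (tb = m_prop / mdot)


tb = 94330 / 206.9 = 455.9 s

455.9 s


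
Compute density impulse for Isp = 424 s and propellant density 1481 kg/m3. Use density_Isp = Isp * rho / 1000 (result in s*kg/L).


rho*Isp = 424 * 1481 / 1000 = 628 s*kg/L

628 s*kg/L


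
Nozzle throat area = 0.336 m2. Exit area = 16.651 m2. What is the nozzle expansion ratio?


AR = 16.651 / 0.336 = 49.6

49.6


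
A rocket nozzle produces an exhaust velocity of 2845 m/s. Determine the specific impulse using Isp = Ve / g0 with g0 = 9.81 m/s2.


Isp = Ve / g0 = 2845 / 9.81 = 290.0 s

290.0 s


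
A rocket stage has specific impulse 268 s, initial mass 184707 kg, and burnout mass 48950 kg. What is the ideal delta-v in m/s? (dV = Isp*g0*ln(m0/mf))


Ve = 268 * 9.81 = 2629.08 m/s
dV = 2629.08 * ln(184707/48950) = 3491 m/s

3491 m/s


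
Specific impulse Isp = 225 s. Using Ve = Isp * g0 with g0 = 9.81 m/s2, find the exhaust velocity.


Ve = Isp * g0 = 225 * 9.81 = 2207.2 m/s

2207.2 m/s


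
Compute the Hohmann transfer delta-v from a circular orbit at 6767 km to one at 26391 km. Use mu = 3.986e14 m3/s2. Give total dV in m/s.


V1 = sqrt(mu/r1) = 7674.86 m/s
dV1 = V1*(sqrt(2*r2/(r1+r2)) - 1) = 2008.35 m/s
V2 = sqrt(mu/r2) = 3886.34 m/s
dV2 = V2*(1 - sqrt(2*r1/(r1+r2))) = 1403.44 m/s
Total dV = 3412 m/s

3412 m/s


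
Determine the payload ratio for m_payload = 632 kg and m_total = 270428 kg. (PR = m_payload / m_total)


PR = 632 / 270428 = 0.0023

0.0023


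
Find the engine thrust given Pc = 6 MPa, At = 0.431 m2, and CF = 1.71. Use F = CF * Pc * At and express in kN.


F = 1.71 * 6e6 * 0.431 = 4.4221e+06 N = 4422.1 kN

4422.1 kN


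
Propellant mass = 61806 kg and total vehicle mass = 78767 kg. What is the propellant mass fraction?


PMF = 61806 / 78767 = 0.785

0.785


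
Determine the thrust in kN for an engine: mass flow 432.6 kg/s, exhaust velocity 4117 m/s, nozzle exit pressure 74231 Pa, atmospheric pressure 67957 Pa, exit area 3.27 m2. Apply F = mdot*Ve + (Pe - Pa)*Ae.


F = 432.6 * 4117 + (74231 - 67957) * 3.27 = 1.8015e+06 N = 1801.5 kN

1801.5 kN


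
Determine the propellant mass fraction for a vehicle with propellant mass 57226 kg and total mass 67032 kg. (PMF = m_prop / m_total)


PMF = 57226 / 67032 = 0.854

0.854


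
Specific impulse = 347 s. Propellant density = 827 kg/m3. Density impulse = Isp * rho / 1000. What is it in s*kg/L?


rho*Isp = 347 * 827 / 1000 = 287 s*kg/L

287 s*kg/L


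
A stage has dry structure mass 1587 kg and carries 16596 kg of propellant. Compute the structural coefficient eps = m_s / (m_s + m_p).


eps = 1587 / (1587 + 16596) = 0.0873

0.0873


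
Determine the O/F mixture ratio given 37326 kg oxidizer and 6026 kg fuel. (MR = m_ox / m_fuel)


MR = 37326 / 6026 = 6.19

6.19


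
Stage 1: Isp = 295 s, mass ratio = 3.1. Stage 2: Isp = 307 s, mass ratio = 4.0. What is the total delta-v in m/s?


dV1 = 295 * 9.81 * ln(3.1) = 3274.2 m/s
dV2 = 307 * 9.81 * ln(4.0) = 4175.1 m/s
Total dV = 3274.2 + 4175.1 = 7449.3 m/s ~ 7449 m/s

7449 m/s


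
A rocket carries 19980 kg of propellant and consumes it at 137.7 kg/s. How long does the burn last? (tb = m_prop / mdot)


tb = 19980 / 137.7 = 145.1 s

145.1 s


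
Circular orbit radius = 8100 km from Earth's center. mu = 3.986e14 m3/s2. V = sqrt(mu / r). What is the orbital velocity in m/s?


V = sqrt(3.986e14 / 8100000) = 7015 m/s

7015 m/s


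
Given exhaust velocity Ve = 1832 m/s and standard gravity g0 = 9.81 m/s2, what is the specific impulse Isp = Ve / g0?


Isp = Ve / g0 = 1832 / 9.81 = 186.7 s

186.7 s


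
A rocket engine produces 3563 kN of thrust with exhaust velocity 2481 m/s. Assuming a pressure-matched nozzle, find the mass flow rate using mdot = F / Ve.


mdot = F / Ve = 3563000 / 2481 = 1436.1 kg/s

1436.1 kg/s


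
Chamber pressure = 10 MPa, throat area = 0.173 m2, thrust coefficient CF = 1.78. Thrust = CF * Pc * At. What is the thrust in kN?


F = 1.78 * 10e6 * 0.173 = 3.0794e+06 N = 3079.4 kN

3079.4 kN


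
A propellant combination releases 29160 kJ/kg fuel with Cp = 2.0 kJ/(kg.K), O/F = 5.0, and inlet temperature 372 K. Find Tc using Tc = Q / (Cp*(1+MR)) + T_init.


Tc = 29160 / (2.0 * (1 + 5.0)) + 372 = 2802 K

2802 K


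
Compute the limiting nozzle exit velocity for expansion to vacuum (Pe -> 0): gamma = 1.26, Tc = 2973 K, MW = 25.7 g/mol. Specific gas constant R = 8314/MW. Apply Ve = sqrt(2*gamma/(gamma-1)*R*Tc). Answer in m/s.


R = 8314 / 25.7 = 323.5 J/(kg.K)
Ve = sqrt(2 * 1.26 / (1.26 - 1) * 323.5 * 2973) = 3053 m/s

3053 m/s


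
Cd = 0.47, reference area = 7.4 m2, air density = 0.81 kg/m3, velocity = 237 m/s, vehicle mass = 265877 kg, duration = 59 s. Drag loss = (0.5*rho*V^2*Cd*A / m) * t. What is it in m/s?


D = 0.5 * 0.81 * 237^2 * 0.47 * 7.4 = 79119.09 N
a = 79119.09 / 265877 = 0.2976 m/s2
dV = 0.2976 * 59 = 17.6 m/s

17.6 m/s


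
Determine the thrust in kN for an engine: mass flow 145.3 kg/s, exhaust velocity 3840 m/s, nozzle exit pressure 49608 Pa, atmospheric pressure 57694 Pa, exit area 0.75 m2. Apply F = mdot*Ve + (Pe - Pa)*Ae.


F = 145.3 * 3840 + (49608 - 57694) * 0.75 = 551888.0 N = 551.9 kN

551.9 kN


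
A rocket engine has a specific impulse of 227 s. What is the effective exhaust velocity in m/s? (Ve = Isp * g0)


Ve = Isp * g0 = 227 * 9.81 = 2226.9 m/s

2226.9 m/s


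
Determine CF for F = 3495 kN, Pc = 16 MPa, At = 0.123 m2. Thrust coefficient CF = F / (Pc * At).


CF = 3495000 / (16e6 * 0.123) = 1.78

1.78


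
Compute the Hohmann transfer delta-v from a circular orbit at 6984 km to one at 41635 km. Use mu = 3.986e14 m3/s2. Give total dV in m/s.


V1 = sqrt(mu/r1) = 7554.69 m/s
dV1 = V1*(sqrt(2*r2/(r1+r2)) - 1) = 2332.16 m/s
V2 = sqrt(mu/r2) = 3094.14 m/s
dV2 = V2*(1 - sqrt(2*r1/(r1+r2))) = 1435.68 m/s
Total dV = 3768 m/s

3768 m/s


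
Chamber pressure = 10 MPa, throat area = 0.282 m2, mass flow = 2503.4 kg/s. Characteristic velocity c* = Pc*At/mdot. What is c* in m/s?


c* = 10e6 * 0.282 / 2503.4 = 1126 m/s

1126 m/s


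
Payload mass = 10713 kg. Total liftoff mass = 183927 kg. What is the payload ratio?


PR = 10713 / 183927 = 0.0582

0.0582


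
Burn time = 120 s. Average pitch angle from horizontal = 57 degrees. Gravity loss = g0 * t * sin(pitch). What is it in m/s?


GL = 9.81 * 120 * sin(57 deg) = 987 m/s

987 m/s


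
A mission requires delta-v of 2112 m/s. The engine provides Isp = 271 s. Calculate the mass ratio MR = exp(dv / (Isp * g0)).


Ve = 271 * 9.81 = 2658.51 m/s
MR = exp(2112 / 2658.51) = 2.213

2.213


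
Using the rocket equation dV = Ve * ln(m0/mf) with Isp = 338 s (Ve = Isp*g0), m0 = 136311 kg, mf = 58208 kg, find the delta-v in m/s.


Ve = 338 * 9.81 = 3315.78 m/s
dV = 3315.78 * ln(136311/58208) = 2821 m/s

2821 m/s


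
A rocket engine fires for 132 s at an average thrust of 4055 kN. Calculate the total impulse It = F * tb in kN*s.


It = 4055 * 132 = 535260 kN*s

535260 kN*s


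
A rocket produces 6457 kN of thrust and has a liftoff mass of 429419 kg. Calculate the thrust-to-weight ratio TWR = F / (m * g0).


TWR = 6457000 / (429419 * 9.81) = 1.53

1.53


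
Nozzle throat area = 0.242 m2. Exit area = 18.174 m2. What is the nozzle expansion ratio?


AR = 18.174 / 0.242 = 75.1

75.1


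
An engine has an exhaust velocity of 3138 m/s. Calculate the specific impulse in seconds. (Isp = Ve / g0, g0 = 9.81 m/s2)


Isp = Ve / g0 = 3138 / 9.81 = 319.9 s

319.9 s


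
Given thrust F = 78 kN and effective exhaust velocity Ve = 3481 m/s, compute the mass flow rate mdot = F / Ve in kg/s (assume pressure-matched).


mdot = F / Ve = 78000 / 3481 = 22.4 kg/s

22.4 kg/s


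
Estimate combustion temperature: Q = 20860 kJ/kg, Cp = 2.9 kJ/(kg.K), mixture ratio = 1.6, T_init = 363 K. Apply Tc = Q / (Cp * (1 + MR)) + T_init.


Tc = 20860 / (2.9 * (1 + 1.6)) + 363 = 3130 K

3130 K


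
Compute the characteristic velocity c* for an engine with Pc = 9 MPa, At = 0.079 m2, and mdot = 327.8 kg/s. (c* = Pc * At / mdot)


c* = 9e6 * 0.079 / 327.8 = 2169 m/s

2169 m/s


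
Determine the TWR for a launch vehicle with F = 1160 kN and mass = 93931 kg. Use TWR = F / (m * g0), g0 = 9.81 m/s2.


TWR = 1160000 / (93931 * 9.81) = 1.26

1.26


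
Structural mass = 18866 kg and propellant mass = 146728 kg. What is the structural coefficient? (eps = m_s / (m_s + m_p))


eps = 18866 / (18866 + 146728) = 0.1139

0.1139


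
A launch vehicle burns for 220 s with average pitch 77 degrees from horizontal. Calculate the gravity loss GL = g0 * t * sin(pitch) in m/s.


GL = 9.81 * 220 * sin(77 deg) = 2103 m/s

2103 m/s


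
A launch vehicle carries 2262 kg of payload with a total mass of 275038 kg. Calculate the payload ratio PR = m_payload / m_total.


PR = 2262 / 275038 = 0.0082

0.0082


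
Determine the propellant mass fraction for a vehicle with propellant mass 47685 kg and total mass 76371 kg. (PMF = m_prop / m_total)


PMF = 47685 / 76371 = 0.624

0.624


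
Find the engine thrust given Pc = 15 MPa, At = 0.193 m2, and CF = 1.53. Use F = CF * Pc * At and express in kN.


F = 1.53 * 15e6 * 0.193 = 4.4294e+06 N = 4429.4 kN

4429.4 kN


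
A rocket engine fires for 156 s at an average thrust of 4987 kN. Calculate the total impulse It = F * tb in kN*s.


It = 4987 * 156 = 777972 kN*s

777972 kN*s


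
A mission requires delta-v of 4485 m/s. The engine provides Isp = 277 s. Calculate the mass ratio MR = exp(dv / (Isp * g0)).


Ve = 277 * 9.81 = 2717.37 m/s
MR = exp(4485 / 2717.37) = 5.21

5.21


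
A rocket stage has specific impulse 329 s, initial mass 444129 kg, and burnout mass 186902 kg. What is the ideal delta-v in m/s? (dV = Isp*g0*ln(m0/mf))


Ve = 329 * 9.81 = 3227.49 m/s
dV = 3227.49 * ln(444129/186902) = 2793 m/s

2793 m/s


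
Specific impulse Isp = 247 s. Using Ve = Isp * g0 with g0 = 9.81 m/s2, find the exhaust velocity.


Ve = Isp * g0 = 247 * 9.81 = 2423.1 m/s

2423.1 m/s


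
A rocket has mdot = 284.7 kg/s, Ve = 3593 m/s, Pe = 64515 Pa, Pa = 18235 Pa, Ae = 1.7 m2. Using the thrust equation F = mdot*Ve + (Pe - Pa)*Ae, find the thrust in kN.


F = 284.7 * 3593 + (64515 - 18235) * 1.7 = 1.1016e+06 N = 1101.6 kN

1101.6 kN


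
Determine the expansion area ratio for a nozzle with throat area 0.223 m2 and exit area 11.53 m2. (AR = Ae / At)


AR = 11.53 / 0.223 = 51.7

51.7


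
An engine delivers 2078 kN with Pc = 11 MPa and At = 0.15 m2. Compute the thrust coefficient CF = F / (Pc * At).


CF = 2078000 / (11e6 * 0.15) = 1.26

1.26


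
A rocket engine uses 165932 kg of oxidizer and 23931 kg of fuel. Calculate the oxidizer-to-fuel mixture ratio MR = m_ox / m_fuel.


MR = 165932 / 23931 = 6.93

6.93


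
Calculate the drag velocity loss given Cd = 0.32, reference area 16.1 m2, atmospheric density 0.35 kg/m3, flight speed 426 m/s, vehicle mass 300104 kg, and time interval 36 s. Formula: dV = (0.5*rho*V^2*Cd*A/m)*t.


D = 0.5 * 0.35 * 426^2 * 0.32 * 16.1 = 163618.76 N
a = 163618.76 / 300104 = 0.5452 m/s2
dV = 0.5452 * 36 = 19.6 m/s

19.6 m/s


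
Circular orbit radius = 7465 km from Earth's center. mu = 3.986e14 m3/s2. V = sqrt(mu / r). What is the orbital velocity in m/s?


V = sqrt(3.986e14 / 7465000) = 7307 m/s

7307 m/s


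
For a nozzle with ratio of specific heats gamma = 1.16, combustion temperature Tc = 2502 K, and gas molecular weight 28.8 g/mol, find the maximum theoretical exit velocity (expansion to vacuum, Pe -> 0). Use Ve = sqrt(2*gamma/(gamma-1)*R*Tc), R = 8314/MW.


R = 8314 / 28.8 = 288.68 J/(kg.K)
Ve = sqrt(2 * 1.16 / (1.16 - 1) * 288.68 * 2502) = 3236 m/s

3236 m/s


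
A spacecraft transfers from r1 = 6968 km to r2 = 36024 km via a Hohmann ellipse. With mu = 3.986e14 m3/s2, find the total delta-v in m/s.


V1 = sqrt(mu/r1) = 7563.36 m/s
dV1 = V1*(sqrt(2*r2/(r1+r2)) - 1) = 2227.75 m/s
V2 = sqrt(mu/r2) = 3326.39 m/s
dV2 = V2*(1 - sqrt(2*r1/(r1+r2))) = 1432.53 m/s
Total dV = 3660 m/s

3660 m/s


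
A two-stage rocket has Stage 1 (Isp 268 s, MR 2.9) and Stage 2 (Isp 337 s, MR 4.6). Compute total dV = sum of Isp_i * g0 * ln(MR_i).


dV1 = 268 * 9.81 * ln(2.9) = 2799.2 m/s
dV2 = 337 * 9.81 * ln(4.6) = 5045.1 m/s
Total dV = 2799.2 + 5045.1 = 7844.3 m/s ~ 7844 m/s

7844 m/s


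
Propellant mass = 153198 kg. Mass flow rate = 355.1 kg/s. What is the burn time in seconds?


tb = 153198 / 355.1 = 431.4 s

431.4 s


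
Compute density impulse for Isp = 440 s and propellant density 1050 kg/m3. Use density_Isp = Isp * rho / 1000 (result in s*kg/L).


rho*Isp = 440 * 1050 / 1000 = 462 s*kg/L

462 s*kg/L


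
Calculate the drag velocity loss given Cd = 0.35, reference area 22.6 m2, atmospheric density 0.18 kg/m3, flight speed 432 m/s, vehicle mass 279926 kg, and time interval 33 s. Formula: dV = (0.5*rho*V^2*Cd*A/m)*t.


D = 0.5 * 0.18 * 432^2 * 0.35 * 22.6 = 132857.63 N
a = 132857.63 / 279926 = 0.4746 m/s2
dV = 0.4746 * 33 = 15.7 m/s

15.7 m/s


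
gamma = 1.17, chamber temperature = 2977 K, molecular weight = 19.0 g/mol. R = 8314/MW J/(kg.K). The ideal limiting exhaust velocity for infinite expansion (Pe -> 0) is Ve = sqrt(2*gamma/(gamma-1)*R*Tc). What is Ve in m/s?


R = 8314 / 19.0 = 437.58 J/(kg.K)
Ve = sqrt(2 * 1.17 / (1.17 - 1) * 437.58 * 2977) = 4234 m/s

4234 m/s
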